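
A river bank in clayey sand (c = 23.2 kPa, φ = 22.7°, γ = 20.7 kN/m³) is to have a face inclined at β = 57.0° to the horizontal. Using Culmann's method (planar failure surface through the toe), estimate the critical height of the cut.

Culmann's analysis gives the critical failure plane at α_cr = (β + φ)/2 = (57.0 + 22.7)/2 = 39.9°, and the critical height
H_c = (4c/γ) · sinβ cosφ / [1 − cos(β − φ)]
    = (4·23.2/20.7) · sin57.0°·cos22.7° / [1 − cos(34.3°)]
    = 4.483 · 0.8387·0.9225 / [1 − 0.8261]
    = 4.483 · 0.7737 / 0.1739
    = 19.95 m

H_c = 19.95 m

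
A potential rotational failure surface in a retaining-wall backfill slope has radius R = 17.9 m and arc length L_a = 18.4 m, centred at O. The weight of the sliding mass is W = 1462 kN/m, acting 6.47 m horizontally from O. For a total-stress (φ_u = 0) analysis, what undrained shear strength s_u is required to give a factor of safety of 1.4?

FS = s_u·L_a·R / (W·d), so s_u = FS·W·d / (L_a·R).
s_u = 1.4·1462·6.47 / (18.40·17.9) = 13242.8 / 329.36 = 40.21 kPa

s_u = 40.2 kPa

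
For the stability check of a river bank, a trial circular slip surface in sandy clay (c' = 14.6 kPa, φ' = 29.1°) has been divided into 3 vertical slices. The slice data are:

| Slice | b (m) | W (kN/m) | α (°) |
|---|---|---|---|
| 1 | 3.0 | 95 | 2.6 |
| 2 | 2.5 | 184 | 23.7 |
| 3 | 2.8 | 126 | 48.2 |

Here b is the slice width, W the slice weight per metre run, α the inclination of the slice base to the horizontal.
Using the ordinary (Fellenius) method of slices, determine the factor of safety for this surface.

Ordinary method of slices: FS = Σ[c'·Δl_i + (W_i cosα_i)·tanφ'] / Σ W_i sinα_i, with Δl_i = b_i / cosα_i.
Slice 1: Δl = 3.0/cos2.6° = 3.003 m; N'_1 = 95·cos2.6° = 94.9; c'Δl = 43.85; W sinα = 4.3
Slice 2: Δl = 2.5/cos23.7° = 2.730 m; N'_2 = 184·cos23.7° = 168.5; c'Δl = 39.86; W sinα = 74.0
Slice 3: Δl = 2.8/cos48.2° = 4.201 m; N'_3 = 126·cos48.2° = 84.0; c'Δl = 61.33; W sinα = 93.9
Σc'Δl = 145.0 kN/m; ΣN' = 347.4 kN/m; ΣW sinα = 172.2 kN/m
Resisting = 145.0 + 347.4·tan29.1° = 145.0 + 193.3 = 338.4 kN/m
FS = 338.4 / 172.2 = 1.965

FS = 1.97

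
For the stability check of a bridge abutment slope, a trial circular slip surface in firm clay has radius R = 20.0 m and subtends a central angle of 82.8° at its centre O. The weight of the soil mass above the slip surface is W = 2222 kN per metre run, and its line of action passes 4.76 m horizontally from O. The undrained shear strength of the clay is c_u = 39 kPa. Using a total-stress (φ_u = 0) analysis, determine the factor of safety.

FS = 2.13

Taking moments about the centre O, the resisting moment is provided by the undrained shear strength acting along the arc:
Arc length L_a = R·θ = 20.0·(82.8°·π/180) = 20.0·1.4451 = 28.90 m
M_R = c_u·L_a·R = 39·28.90·20.0 = 22544.1 kN·m/m
M_D = W·d = 2222·4.76 = 10576.7 kN·m/m
FS = M_R / M_D = 22544.1 / 10576.7 = 2.131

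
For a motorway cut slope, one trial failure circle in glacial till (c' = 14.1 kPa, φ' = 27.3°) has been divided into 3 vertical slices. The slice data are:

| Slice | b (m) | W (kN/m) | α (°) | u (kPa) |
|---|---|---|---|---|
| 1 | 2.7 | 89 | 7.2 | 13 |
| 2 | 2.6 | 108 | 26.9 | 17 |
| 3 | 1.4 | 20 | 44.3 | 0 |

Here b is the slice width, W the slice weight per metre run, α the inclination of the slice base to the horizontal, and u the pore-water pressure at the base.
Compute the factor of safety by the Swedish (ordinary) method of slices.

FS = 2.24

Ordinary method of slices: FS = Σ[c'·Δl_i + (W_i cosα_i − u_i·Δl_i)·tanφ'] / Σ W_i sinα_i, with Δl_i = b_i / cosα_i.
Slice 1: Δl = 2.7/cos7.2° = 2.721 m; N'_1 = 89·cos7.2° − 13·2.721 = 52.9; c'Δl = 38.37; W sinα = 11.2
Slice 2: Δl = 2.6/cos26.9° = 2.915 m; N'_2 = 108·cos26.9° − 17·2.915 = 46.8; c'Δl = 41.11; W sinα = 48.9
Slice 3: Δl = 1.4/cos44.3° = 1.956 m; N'_3 = 20·cos44.3° − 0·1.956 = 14.3; c'Δl = 27.58; W sinα = 14.0
Σc'Δl = 107.1 kN/m; ΣN' = 114.0 kN/m; ΣW sinα = 74.0 kN/m
Resisting = 107.1 + 114.0·tan27.3° = 107.1 + 58.8 = 165.9 kN/m
FS = 165.9 / 74.0 = 2.242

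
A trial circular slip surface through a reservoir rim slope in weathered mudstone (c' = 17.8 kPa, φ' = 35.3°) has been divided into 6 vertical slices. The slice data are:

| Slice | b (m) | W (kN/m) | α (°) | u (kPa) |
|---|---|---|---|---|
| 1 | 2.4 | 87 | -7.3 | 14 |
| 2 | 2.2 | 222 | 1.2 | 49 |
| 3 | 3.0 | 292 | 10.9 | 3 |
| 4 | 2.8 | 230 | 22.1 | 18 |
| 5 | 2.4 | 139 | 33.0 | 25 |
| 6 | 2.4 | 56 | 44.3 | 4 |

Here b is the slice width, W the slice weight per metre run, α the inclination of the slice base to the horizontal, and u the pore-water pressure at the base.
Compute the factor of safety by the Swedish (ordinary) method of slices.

FS = 3.11

Ordinary method of slices: FS = Σ[c'·Δl_i + (W_i cosα_i − u_i·Δl_i)·tanφ'] / Σ W_i sinα_i, with Δl_i = b_i / cosα_i.
Slice 1: Δl = 2.4/cos(-7.3°) = 2.420 m; N'_1 = 87·cos(-7.3°) − 14·2.420 = 52.4; c'Δl = 43.07; W sinα = -11.1
Slice 2: Δl = 2.2/cos1.2° = 2.200 m; N'_2 = 222·cos1.2° − 49·2.200 = 114.1; c'Δl = 39.17; W sinα = 4.6
Slice 3: Δl = 3.0/cos10.9° = 3.055 m; N'_3 = 292·cos10.9° − 3·3.055 = 277.6; c'Δl = 54.38; W sinα = 55.2
Slice 4: Δl = 2.8/cos22.1° = 3.022 m; N'_4 = 230·cos22.1° − 18·3.022 = 158.7; c'Δl = 53.79; W sinα = 86.5
Slice 5: Δl = 2.4/cos33.0° = 2.862 m; N'_5 = 139·cos33.0° − 25·2.862 = 45.0; c'Δl = 50.94; W sinα = 75.7
Slice 6: Δl = 2.4/cos44.3° = 3.353 m; N'_6 = 56·cos44.3° − 4·3.353 = 26.7; c'Δl = 59.69; W sinα = 39.1
Σc'Δl = 301.0 kN/m; ΣN' = 674.5 kN/m; ΣW sinα = 250.2 kN/m
Resisting = 301.0 + 674.5·tan35.3° = 301.0 + 477.6 = 778.6 kN/m
FS = 778.6 / 250.2 = 3.113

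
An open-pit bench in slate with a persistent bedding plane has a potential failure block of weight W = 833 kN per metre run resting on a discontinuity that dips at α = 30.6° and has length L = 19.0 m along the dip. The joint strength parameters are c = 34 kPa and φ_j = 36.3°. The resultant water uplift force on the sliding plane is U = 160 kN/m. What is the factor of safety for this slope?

Resolving the block weight along and normal to the plane and applying the Mohr–Coulomb strength on the joint:
N' = W cosα − U = 833·cos30.6° − 160 = 557.0 kN/m
Driving force T = W sinα = 833·sin30.6° = 424.0 kN/m
Resisting force R = c·L + N'·tanφ_j = 34·19.0 + 557.0·tan36.3° = 646.0 + 409.2 = 1055.2 kN/m
FS = R / T = 1055.2 / 424.0 = 2.488

FS = 2.49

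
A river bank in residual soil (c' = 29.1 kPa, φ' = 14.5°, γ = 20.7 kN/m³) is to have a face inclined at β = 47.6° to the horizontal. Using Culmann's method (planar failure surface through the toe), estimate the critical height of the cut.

H_c = 24.77 m

Culmann's analysis gives the critical failure plane at α_cr = (β + φ')/2 = (47.6 + 14.5)/2 = 31.1°, and the critical height
H_c = (4c'/γ) · sinβ cosφ' / [1 − cos(β − φ')]
    = (4·29.1/20.7) · sin47.6°·cos14.5° / [1 − cos(33.1°)]
    = 5.623 · 0.7385·0.9681 / [1 − 0.8377]
    = 5.623 · 0.7149 / 0.1623
    = 24.77 m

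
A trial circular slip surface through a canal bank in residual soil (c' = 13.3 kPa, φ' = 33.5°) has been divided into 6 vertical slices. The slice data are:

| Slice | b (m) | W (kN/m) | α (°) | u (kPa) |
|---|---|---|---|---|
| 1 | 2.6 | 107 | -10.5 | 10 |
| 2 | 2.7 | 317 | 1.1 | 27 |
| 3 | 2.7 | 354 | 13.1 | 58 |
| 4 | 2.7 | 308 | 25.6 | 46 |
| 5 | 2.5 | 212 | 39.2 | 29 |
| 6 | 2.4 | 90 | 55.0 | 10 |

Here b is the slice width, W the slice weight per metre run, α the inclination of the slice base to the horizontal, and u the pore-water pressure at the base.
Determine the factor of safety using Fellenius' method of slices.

FS = 1.79

Ordinary method of slices: FS = Σ[c'·Δl_i + (W_i cosα_i − u_i·Δl_i)·tanφ'] / Σ W_i sinα_i, with Δl_i = b_i / cosα_i.
Slice 1: Δl = 2.6/cos(-10.5°) = 2.644 m; N'_1 = 107·cos(-10.5°) − 10·2.644 = 78.8; c'Δl = 35.17; W sinα = -19.5
Slice 2: Δl = 2.7/cos1.1° = 2.700 m; N'_2 = 317·cos1.1° − 27·2.700 = 244.0; c'Δl = 35.92; W sinα = 6.1
Slice 3: Δl = 2.7/cos13.1° = 2.772 m; N'_3 = 354·cos13.1° − 58·2.772 = 184.0; c'Δl = 36.87; W sinα = 80.2
Slice 4: Δl = 2.7/cos25.6° = 2.994 m; N'_4 = 308·cos25.6° − 46·2.994 = 140.0; c'Δl = 39.82; W sinα = 133.1
Slice 5: Δl = 2.5/cos39.2° = 3.226 m; N'_5 = 212·cos39.2° − 29·3.226 = 70.7; c'Δl = 42.91; W sinα = 134.0
Slice 6: Δl = 2.4/cos55.0° = 4.184 m; N'_6 = 90·cos55.0° − 10·4.184 = 9.8; c'Δl = 55.65; W sinα = 73.7
Σc'Δl = 246.3 kN/m; ΣN' = 727.4 kN/m; ΣW sinα = 407.6 kN/m
Resisting = 246.3 + 727.4·tan33.5° = 246.3 + 481.4 = 727.8 kN/m
FS = 727.8 / 407.6 = 1.785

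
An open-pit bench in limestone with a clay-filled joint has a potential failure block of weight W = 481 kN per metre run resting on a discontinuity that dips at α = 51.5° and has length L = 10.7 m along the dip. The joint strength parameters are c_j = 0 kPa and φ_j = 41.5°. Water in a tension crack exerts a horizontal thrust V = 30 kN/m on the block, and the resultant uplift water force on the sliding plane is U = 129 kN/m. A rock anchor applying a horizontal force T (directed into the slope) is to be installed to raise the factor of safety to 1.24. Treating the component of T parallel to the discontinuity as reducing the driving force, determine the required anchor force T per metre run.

Resolving forces along and normal to the sliding plane, with the horizontal anchor force T adding T·sinα to the effective normal force and T·cosα acting up the plane against the driving force:
FS = [c_jL + (W cosα − U − V sinα + T sinα) tanφ_j] / [W sinα + V cosα − T cosα]
Without the anchor: N' = 147.0 kN/m, driving T_d = 395.1 kN/m, resisting R = 0·10.7 + 147.0·tan41.5° = 130.0 kN/m, FS = 0.33.
Setting FS = 1.24 and solving for T:
1.24·(395.1 − T cos51.5°) = 130.0 + T sin51.5°·tan41.5°
T·(sin51.5°·tan41.5° + 1.24·cos51.5°) = 1.24·395.1 − 130.0
T·(0.7826·0.8847 + 1.24·0.6225) = 489.9 − 130.0 = 359.9
T·1.4643 = 359.9
T = 245.8 kN/m

T = 246 kN/m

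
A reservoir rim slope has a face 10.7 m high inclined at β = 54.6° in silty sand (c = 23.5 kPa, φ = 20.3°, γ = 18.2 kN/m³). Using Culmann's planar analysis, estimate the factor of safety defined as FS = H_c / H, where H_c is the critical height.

FS = 2.12

H_c = (4c/γ) · sinβ cosφ / [1 − cos(β − φ)]
    = (4·23.5/18.2) · sin54.6°·cos20.3° / [1 − cos34.3°]
    = 5.165 · 0.7645 / 0.1739 = 22.71 m
FS = H_c / H = 22.71 / 10.7 = 2.122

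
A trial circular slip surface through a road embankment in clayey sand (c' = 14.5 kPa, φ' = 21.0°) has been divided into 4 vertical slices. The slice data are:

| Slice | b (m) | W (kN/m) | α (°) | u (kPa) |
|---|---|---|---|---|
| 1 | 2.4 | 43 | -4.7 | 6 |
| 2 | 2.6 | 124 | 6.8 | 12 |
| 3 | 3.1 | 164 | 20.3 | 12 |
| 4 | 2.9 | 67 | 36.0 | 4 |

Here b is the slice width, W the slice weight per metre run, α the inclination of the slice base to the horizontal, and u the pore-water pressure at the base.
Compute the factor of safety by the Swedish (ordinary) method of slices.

FS = 2.59

Ordinary method of slices: FS = Σ[c'·Δl_i + (W_i cosα_i − u_i·Δl_i)·tanφ'] / Σ W_i sinα_i, with Δl_i = b_i / cosα_i.
Slice 1: Δl = 2.4/cos(-4.7°) = 2.408 m; N'_1 = 43·cos(-4.7°) − 6·2.408 = 28.4; c'Δl = 34.92; W sinα = -3.5
Slice 2: Δl = 2.6/cos6.8° = 2.618 m; N'_2 = 124·cos6.8° − 12·2.618 = 91.7; c'Δl = 37.97; W sinα = 14.7
Slice 3: Δl = 3.1/cos20.3° = 3.305 m; N'_3 = 164·cos20.3° − 12·3.305 = 114.2; c'Δl = 47.93; W sinα = 56.9
Slice 4: Δl = 2.9/cos36.0° = 3.585 m; N'_4 = 67·cos36.0° − 4·3.585 = 39.9; c'Δl = 51.98; W sinα = 39.4
Σc'Δl = 172.8 kN/m; ΣN' = 274.1 kN/m; ΣW sinα = 107.4 kN/m
Resisting = 172.8 + 274.1·tan21.0° = 172.8 + 105.2 = 278.0 kN/m
FS = 278.0 / 107.4 = 2.588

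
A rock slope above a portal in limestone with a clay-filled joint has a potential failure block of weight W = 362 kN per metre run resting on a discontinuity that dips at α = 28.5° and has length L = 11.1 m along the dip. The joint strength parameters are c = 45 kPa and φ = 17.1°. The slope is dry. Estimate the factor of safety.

FS = 3.46

Resolving the block weight along and normal to the plane and applying the Mohr–Coulomb strength on the joint:
N' = W cosα = 362·cos28.5° = 318.1 kN/m
Driving force T = W sinα = 362·sin28.5° = 172.7 kN/m
Resisting force R = c·L + N'·tanφ = 45·11.1 + 318.1·tan17.1° = 499.5 + 97.9 = 597.4 kN/m
FS = R / T = 597.4 / 172.7 = 3.458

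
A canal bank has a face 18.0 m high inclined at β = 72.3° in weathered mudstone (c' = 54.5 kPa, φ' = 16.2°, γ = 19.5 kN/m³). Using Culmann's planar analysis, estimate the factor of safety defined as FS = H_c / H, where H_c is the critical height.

H_c = (4c'/γ) · sinβ cosφ' / [1 − cos(β − φ')]
    = (4·54.5/19.5) · sin72.3°·cos16.2° / [1 − cos56.1°]
    = 11.179 · 0.9148 / 0.4423 = 23.13 m
FS = H_c / H = 23.13 / 18.0 = 1.285

FS = 1.28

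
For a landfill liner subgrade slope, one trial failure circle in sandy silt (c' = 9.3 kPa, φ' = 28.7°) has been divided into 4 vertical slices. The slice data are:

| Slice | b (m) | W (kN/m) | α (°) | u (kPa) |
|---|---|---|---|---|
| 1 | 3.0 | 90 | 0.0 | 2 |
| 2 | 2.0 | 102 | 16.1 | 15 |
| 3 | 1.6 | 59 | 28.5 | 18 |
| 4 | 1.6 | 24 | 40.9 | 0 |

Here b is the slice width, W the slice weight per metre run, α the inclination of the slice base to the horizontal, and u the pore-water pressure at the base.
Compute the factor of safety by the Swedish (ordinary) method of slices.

Ordinary method of slices: FS = Σ[c'·Δl_i + (W_i cosα_i − u_i·Δl_i)·tanφ'] / Σ W_i sinα_i, with Δl_i = b_i / cosα_i.
Slice 1: Δl = 3.0/cos0.0° = 3.000 m; N'_1 = 90·cos0.0° − 2·3.000 = 84.0; c'Δl = 27.90; W sinα = 0.0
Slice 2: Δl = 2.0/cos16.1° = 2.082 m; N'_2 = 102·cos16.1° − 15·2.082 = 66.8; c'Δl = 19.36; W sinα = 28.3
Slice 3: Δl = 1.6/cos28.5° = 1.821 m; N'_3 = 59·cos28.5° − 18·1.821 = 19.1; c'Δl = 16.93; W sinα = 28.2
Slice 4: Δl = 1.6/cos40.9° = 2.117 m; N'_4 = 24·cos40.9° − 0·2.117 = 18.1; c'Δl = 19.69; W sinα = 15.7
Σc'Δl = 83.9 kN/m; ΣN' = 188.0 kN/m; ΣW sinα = 72.2 kN/m
Resisting = 83.9 + 188.0·tan28.7° = 83.9 + 102.9 = 186.8 kN/m
FS = 186.8 / 72.2 = 2.589

FS = 2.59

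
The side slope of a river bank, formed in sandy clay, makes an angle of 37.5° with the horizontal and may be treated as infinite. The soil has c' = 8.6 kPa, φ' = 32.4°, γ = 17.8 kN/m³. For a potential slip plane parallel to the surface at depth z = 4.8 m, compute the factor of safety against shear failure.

FS = 1.04

For an infinite slope with a slip plane parallel to the surface (no pore pressure): FS = [c' + γz cos²β tanφ'] / [γz sinβ cosβ].
γz = 17.8·4.8 = 85.44 kN/m²
Numerator = 8.6 + 85.44·cos²37.5°·tan32.4° = 8.6 + 85.44·0.6294·0.6346 = 42.728 kPa
Denominator = 85.44·sin37.5°·cos37.5° = 85.44·0.6088·0.7934 = 41.264 kPa
FS = 42.728 / 41.264 = 1.035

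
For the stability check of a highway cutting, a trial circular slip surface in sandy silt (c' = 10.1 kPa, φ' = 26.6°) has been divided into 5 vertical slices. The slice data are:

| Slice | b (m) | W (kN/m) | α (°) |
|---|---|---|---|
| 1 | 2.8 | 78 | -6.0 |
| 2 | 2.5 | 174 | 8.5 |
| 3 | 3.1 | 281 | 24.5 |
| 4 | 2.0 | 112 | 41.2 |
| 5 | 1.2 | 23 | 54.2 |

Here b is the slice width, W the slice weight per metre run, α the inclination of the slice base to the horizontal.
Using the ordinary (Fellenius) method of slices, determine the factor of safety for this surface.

FS = 1.93

Ordinary method of slices: FS = Σ[c'·Δl_i + (W_i cosα_i)·tanφ'] / Σ W_i sinα_i, with Δl_i = b_i / cosα_i.
Slice 1: Δl = 2.8/cos(-6.0°) = 2.815 m; N'_1 = 78·cos(-6.0°) = 77.6; c'Δl = 28.44; W sinα = -8.2
Slice 2: Δl = 2.5/cos8.5° = 2.528 m; N'_2 = 174·cos8.5° = 172.1; c'Δl = 25.53; W sinα = 25.7
Slice 3: Δl = 3.1/cos24.5° = 3.407 m; N'_3 = 281·cos24.5° = 255.7; c'Δl = 34.41; W sinα = 116.5
Slice 4: Δl = 2.0/cos41.2° = 2.658 m; N'_4 = 112·cos41.2° = 84.3; c'Δl = 26.85; W sinα = 73.8
Slice 5: Δl = 1.2/cos54.2° = 2.051 m; N'_5 = 23·cos54.2° = 13.5; c'Δl = 20.72; W sinα = 18.7
Σc'Δl = 135.9 kN/m; ΣN' = 603.1 kN/m; ΣW sinα = 226.5 kN/m
Resisting = 135.9 + 603.1·tan26.6° = 135.9 + 302.0 = 437.9 kN/m
FS = 437.9 / 226.5 = 1.933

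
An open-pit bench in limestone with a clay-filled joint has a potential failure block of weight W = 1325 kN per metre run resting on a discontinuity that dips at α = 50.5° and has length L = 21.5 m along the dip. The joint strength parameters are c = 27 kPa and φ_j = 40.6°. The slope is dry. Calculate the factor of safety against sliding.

Resolving the block weight along and normal to the plane and applying the Mohr–Coulomb strength on the joint:
N' = W cosα = 1325·cos50.5° = 842.8 kN/m
Driving force T = W sinα = 1325·sin50.5° = 1022.4 kN/m
Resisting force R = c·L + N'·tanφ_j = 27·21.5 + 842.8·tan40.6° = 580.5 + 722.4 = 1302.9 kN/m
FS = R / T = 1302.9 / 1022.4 = 1.274

FS = 1.27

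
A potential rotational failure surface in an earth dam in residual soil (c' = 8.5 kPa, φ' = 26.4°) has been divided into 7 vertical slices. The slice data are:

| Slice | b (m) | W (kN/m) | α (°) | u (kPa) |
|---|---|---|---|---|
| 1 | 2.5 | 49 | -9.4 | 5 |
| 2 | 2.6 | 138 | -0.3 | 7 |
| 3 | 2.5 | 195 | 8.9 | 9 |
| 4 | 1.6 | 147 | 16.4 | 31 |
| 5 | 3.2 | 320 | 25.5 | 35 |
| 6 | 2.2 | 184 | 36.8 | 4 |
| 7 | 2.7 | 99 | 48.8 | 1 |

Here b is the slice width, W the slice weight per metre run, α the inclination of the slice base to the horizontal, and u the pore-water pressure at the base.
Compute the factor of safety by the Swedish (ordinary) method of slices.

FS = 1.44

Ordinary method of slices: FS = Σ[c'·Δl_i + (W_i cosα_i − u_i·Δl_i)·tanφ'] / Σ W_i sinα_i, with Δl_i = b_i / cosα_i.
Slice 1: Δl = 2.5/cos(-9.4°) = 2.534 m; N'_1 = 49·cos(-9.4°) − 5·2.534 = 35.7; c'Δl = 21.54; W sinα = -8.0
Slice 2: Δl = 2.6/cos(-0.3°) = 2.600 m; N'_2 = 138·cos(-0.3°) − 7·2.600 = 119.8; c'Δl = 22.10; W sinα = -0.7
Slice 3: Δl = 2.5/cos8.9° = 2.530 m; N'_3 = 195·cos8.9° − 9·2.530 = 169.9; c'Δl = 21.51; W sinα = 30.2
Slice 4: Δl = 1.6/cos16.4° = 1.668 m; N'_4 = 147·cos16.4° − 31·1.668 = 89.3; c'Δl = 14.18; W sinα = 41.5
Slice 5: Δl = 3.2/cos25.5° = 3.545 m; N'_5 = 320·cos25.5° − 35·3.545 = 164.7; c'Δl = 30.14; W sinα = 137.8
Slice 6: Δl = 2.2/cos36.8° = 2.747 m; N'_6 = 184·cos36.8° − 4·2.747 = 136.3; c'Δl = 23.35; W sinα = 110.2
Slice 7: Δl = 2.7/cos48.8° = 4.099 m; N'_7 = 99·cos48.8° − 1·4.099 = 61.1; c'Δl = 34.84; W sinα = 74.5
Σc'Δl = 167.7 kN/m; ΣN' = 776.9 kN/m; ΣW sinα = 385.4 kN/m
Resisting = 167.7 + 776.9·tan26.4° = 167.7 + 385.6 = 553.3 kN/m
FS = 553.3 / 385.4 = 1.436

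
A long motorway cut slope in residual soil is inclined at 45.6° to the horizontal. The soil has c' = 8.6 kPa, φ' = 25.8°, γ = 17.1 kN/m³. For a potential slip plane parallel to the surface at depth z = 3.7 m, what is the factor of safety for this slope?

For an infinite slope with a slip plane parallel to the surface (no pore pressure): FS = [c' + γz cos²β tanφ'] / [γz sinβ cosβ].
γz = 17.1·3.7 = 63.27 kN/m²
Numerator = 8.6 + 63.27·cos²45.6°·tan25.8° = 8.6 + 63.27·0.4895·0.4834 = 23.573 kPa
Denominator = 63.27·sin45.6°·cos45.6° = 63.27·0.7145·0.6997 = 31.628 kPa
FS = 23.573 / 31.628 = 0.745

FS = 0.75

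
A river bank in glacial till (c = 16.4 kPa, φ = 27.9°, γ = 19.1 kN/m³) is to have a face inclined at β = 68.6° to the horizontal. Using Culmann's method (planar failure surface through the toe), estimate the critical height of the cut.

Culmann's analysis gives the critical failure plane at α_cr = (β + φ)/2 = (68.6 + 27.9)/2 = 48.2°, and the critical height
H_c = (4c/γ) · sinβ cosφ / [1 − cos(β − φ)]
    = (4·16.4/19.1) · sin68.6°·cos27.9° / [1 − cos(40.7°)]
    = 3.435 · 0.9311·0.8838 / [1 − 0.7581]
    = 3.435 · 0.8228 / 0.2419
    = 11.68 m

H_c = 11.68 m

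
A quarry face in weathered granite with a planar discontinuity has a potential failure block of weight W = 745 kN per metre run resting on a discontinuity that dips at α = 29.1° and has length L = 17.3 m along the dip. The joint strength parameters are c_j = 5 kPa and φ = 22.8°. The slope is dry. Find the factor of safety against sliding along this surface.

Resolving the block weight along and normal to the plane and applying the Mohr–Coulomb strength on the joint:
N' = W cosα = 745·cos29.1° = 651.0 kN/m
Driving force T = W sinα = 745·sin29.1° = 362.3 kN/m
Resisting force R = c_j·L + N'·tanφ = 5·17.3 + 651.0·tan22.8° = 86.5 + 273.6 = 360.1 kN/m
FS = R / T = 360.1 / 362.3 = 0.994

FS = 0.99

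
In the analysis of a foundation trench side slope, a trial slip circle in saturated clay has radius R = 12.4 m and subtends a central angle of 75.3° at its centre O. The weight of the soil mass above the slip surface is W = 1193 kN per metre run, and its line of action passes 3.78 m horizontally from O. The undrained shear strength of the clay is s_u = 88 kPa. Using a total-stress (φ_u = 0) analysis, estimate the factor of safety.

Taking moments about the centre O, the resisting moment is provided by the undrained shear strength acting along the arc:
Arc length L_a = R·θ = 12.4·(75.3°·π/180) = 12.4·1.3142 = 16.30 m
M_R = s_u·L_a·R = 88·16.30·12.4 = 17782.7 kN·m/m
M_D = W·d = 1193·3.78 = 4509.5 kN·m/m
FS = M_R / M_D = 17782.7 / 4509.5 = 3.943

FS = 3.94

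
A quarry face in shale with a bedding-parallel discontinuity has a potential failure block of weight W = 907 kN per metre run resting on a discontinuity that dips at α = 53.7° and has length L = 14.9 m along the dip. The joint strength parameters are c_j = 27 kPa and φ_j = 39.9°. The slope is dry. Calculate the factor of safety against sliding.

FS = 1.16

Resolving the block weight along and normal to the plane and applying the Mohr–Coulomb strength on the joint:
N' = W cosα = 907·cos53.7° = 537.0 kN/m
Driving force T = W sinα = 907·sin53.7° = 731.0 kN/m
Resisting force R = c_j·L + N'·tanφ_j = 27·14.9 + 537.0·tan39.9° = 402.3 + 449.0 = 851.3 kN/m
FS = R / T = 851.3 / 731.0 = 1.165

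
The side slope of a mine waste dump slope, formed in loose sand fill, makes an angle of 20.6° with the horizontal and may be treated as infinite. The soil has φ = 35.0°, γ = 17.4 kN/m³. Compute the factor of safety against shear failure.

For a dry cohesionless infinite slope the factor of safety is FS = tanφ / tanβ.
FS = tan35.0° / tan20.6° = 0.7002 / 0.3759 = 1.863

FS = 1.86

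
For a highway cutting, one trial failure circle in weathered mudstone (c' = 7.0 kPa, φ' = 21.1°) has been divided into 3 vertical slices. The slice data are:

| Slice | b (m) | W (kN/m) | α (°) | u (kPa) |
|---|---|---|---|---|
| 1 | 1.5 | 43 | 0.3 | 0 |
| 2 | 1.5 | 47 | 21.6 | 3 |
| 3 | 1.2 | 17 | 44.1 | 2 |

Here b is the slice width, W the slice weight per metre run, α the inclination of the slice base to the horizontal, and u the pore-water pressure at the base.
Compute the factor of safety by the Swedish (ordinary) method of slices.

Ordinary method of slices: FS = Σ[c'·Δl_i + (W_i cosα_i − u_i·Δl_i)·tanφ'] / Σ W_i sinα_i, with Δl_i = b_i / cosα_i.
Slice 1: Δl = 1.5/cos0.3° = 1.500 m; N'_1 = 43·cos0.3° − 0·1.500 = 43.0; c'Δl = 10.50; W sinα = 0.2
Slice 2: Δl = 1.5/cos21.6° = 1.613 m; N'_2 = 47·cos21.6° − 3·1.613 = 38.9; c'Δl = 11.29; W sinα = 17.3
Slice 3: Δl = 1.2/cos44.1° = 1.671 m; N'_3 = 17·cos44.1° − 2·1.671 = 8.9; c'Δl = 11.70; W sinα = 11.8
Σc'Δl = 33.5 kN/m; ΣN' = 90.7 kN/m; ΣW sinα = 29.4 kN/m
Resisting = 33.5 + 90.7·tan21.1° = 33.5 + 35.0 = 68.5 kN/m
FS = 68.5 / 29.4 = 2.333

FS = 2.33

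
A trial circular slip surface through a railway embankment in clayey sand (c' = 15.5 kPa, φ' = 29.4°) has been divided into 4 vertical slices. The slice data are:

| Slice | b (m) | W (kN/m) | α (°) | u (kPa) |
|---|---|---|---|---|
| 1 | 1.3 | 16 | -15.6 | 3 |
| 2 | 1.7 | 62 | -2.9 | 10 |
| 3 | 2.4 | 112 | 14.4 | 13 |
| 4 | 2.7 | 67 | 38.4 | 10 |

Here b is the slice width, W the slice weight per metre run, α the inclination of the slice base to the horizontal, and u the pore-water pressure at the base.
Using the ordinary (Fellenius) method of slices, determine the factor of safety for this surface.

FS = 3.61

Ordinary method of slices: FS = Σ[c'·Δl_i + (W_i cosα_i − u_i·Δl_i)·tanφ'] / Σ W_i sinα_i, with Δl_i = b_i / cosα_i.
Slice 1: Δl = 1.3/cos(-15.6°) = 1.350 m; N'_1 = 16·cos(-15.6°) − 3·1.350 = 11.4; c'Δl = 20.92; W sinα = -4.3
Slice 2: Δl = 1.7/cos(-2.9°) = 1.702 m; N'_2 = 62·cos(-2.9°) − 10·1.702 = 44.9; c'Δl = 26.38; W sinα = -3.1
Slice 3: Δl = 2.4/cos14.4° = 2.478 m; N'_3 = 112·cos14.4° − 13·2.478 = 76.3; c'Δl = 38.41; W sinα = 27.9
Slice 4: Δl = 2.7/cos38.4° = 3.445 m; N'_4 = 67·cos38.4° − 10·3.445 = 18.1; c'Δl = 53.40; W sinα = 41.6
Σc'Δl = 139.1 kN/m; ΣN' = 150.6 kN/m; ΣW sinα = 62.0 kN/m
Resisting = 139.1 + 150.6·tan29.4° = 139.1 + 84.9 = 224.0 kN/m
FS = 224.0 / 62.0 = 3.611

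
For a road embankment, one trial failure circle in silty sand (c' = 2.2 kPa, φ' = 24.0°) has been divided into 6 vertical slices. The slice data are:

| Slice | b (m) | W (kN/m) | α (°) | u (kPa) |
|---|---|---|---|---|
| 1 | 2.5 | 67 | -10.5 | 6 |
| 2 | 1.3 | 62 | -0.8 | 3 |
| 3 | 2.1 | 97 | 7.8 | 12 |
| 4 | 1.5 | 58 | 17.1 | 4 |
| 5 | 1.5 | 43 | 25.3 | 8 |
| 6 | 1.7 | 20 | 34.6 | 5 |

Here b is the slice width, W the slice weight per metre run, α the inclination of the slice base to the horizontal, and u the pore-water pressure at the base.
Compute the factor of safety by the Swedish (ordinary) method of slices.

Ordinary method of slices: FS = Σ[c'·Δl_i + (W_i cosα_i − u_i·Δl_i)·tanφ'] / Σ W_i sinα_i, with Δl_i = b_i / cosα_i.
Slice 1: Δl = 2.5/cos(-10.5°) = 2.543 m; N'_1 = 67·cos(-10.5°) − 6·2.543 = 50.6; c'Δl = 5.59; W sinα = -12.2
Slice 2: Δl = 1.3/cos(-0.8°) = 1.300 m; N'_2 = 62·cos(-0.8°) − 3·1.300 = 58.1; c'Δl = 2.86; W sinα = -0.9
Slice 3: Δl = 2.1/cos7.8° = 2.120 m; N'_3 = 97·cos7.8° − 12·2.120 = 70.7; c'Δl = 4.66; W sinα = 13.2
Slice 4: Δl = 1.5/cos17.1° = 1.569 m; N'_4 = 58·cos17.1° − 4·1.569 = 49.2; c'Δl = 3.45; W sinα = 17.1
Slice 5: Δl = 1.5/cos25.3° = 1.659 m; N'_5 = 43·cos25.3° − 8·1.659 = 25.6; c'Δl = 3.65; W sinα = 18.4
Slice 6: Δl = 1.7/cos34.6° = 2.065 m; N'_6 = 20·cos34.6° − 5·2.065 = 6.1; c'Δl = 4.54; W sinα = 11.4
Σc'Δl = 24.8 kN/m; ΣN' = 260.3 kN/m; ΣW sinα = 46.9 kN/m
Resisting = 24.8 + 260.3·tan24.0° = 24.8 + 115.9 = 140.6 kN/m
FS = 140.6 / 46.9 = 3.000

FS = 3.00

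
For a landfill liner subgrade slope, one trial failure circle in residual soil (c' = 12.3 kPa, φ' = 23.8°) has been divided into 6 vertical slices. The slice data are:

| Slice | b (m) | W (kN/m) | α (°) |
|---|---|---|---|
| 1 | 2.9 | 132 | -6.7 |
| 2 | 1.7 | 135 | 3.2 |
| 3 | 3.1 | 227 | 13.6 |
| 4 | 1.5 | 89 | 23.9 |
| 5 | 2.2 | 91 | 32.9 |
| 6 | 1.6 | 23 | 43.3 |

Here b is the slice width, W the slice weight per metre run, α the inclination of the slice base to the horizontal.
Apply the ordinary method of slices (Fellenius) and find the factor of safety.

FS = 3.18

Ordinary method of slices: FS = Σ[c'·Δl_i + (W_i cosα_i)·tanφ'] / Σ W_i sinα_i, with Δl_i = b_i / cosα_i.
Slice 1: Δl = 2.9/cos(-6.7°) = 2.920 m; N'_1 = 132·cos(-6.7°) = 131.1; c'Δl = 35.92; W sinα = -15.4
Slice 2: Δl = 1.7/cos3.2° = 1.703 m; N'_2 = 135·cos3.2° = 134.8; c'Δl = 20.94; W sinα = 7.5
Slice 3: Δl = 3.1/cos13.6° = 3.189 m; N'_3 = 227·cos13.6° = 220.6; c'Δl = 39.23; W sinα = 53.4
Slice 4: Δl = 1.5/cos23.9° = 1.641 m; N'_4 = 89·cos23.9° = 81.4; c'Δl = 20.18; W sinα = 36.1
Slice 5: Δl = 2.2/cos32.9° = 2.620 m; N'_5 = 91·cos32.9° = 76.4; c'Δl = 32.23; W sinα = 49.4
Slice 6: Δl = 1.6/cos43.3° = 2.198 m; N'_6 = 23·cos43.3° = 16.7; c'Δl = 27.04; W sinα = 15.8
Σc'Δl = 175.5 kN/m; ΣN' = 661.0 kN/m; ΣW sinα = 146.8 kN/m
Resisting = 175.5 + 661.0·tan23.8° = 175.5 + 291.6 = 467.1 kN/m
FS = 467.1 / 146.8 = 3.182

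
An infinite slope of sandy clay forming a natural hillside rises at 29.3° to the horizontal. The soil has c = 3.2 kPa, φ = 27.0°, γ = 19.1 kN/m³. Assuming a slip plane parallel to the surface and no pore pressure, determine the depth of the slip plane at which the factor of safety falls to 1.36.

z = 0.87 m

Setting FS = 1.36 in FS = [c + γz cos²β tanφ] / [γz sinβ cosβ] and solving for z:
z = c / [γ cosβ (FS·sinβ − cosβ·tanφ)]
  = 3.2 / [19.1·cos29.3°·(1.36·sin29.3° − cos29.3°·tan27.0°)]
  = 3.2 / [19.1·0.8721·(1.36·0.4894 − 0.8721·0.5095)]
  = 3.2 / 3.6847 = 0.868 m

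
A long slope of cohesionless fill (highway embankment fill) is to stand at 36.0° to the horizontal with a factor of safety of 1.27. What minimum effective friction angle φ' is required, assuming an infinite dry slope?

φ' = 42.7°

FS = tanφ'/tanβ ⇒ tanφ' = FS · tanβ = 1.27 · tan36.0° = 0.9227
φ' = arctan(0.9227) = 42.70°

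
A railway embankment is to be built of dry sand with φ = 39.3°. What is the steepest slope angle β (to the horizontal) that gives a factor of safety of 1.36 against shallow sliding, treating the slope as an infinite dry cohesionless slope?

β = 31.0°

For an infinite dry cohesionless slope FS = tanφ/tanβ, so tanβ = tanφ / FS.
tanβ = tan39.3° / 1.36 = 0.8185 / 1.36 = 0.6018
β = arctan(0.6018) = 31.04°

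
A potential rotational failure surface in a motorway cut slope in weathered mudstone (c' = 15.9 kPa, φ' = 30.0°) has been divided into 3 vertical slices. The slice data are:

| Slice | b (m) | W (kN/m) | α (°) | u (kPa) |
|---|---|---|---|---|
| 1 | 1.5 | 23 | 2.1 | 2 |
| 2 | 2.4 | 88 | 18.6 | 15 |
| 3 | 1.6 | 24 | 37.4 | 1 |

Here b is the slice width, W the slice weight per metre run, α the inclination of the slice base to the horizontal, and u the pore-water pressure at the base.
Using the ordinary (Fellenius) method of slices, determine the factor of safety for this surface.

FS = 3.31

Ordinary method of slices: FS = Σ[c'·Δl_i + (W_i cosα_i − u_i·Δl_i)·tanφ'] / Σ W_i sinα_i, with Δl_i = b_i / cosα_i.
Slice 1: Δl = 1.5/cos2.1° = 1.501 m; N'_1 = 23·cos2.1° − 2·1.501 = 20.0; c'Δl = 23.87; W sinα = 0.8
Slice 2: Δl = 2.4/cos18.6° = 2.532 m; N'_2 = 88·cos18.6° − 15·2.532 = 45.4; c'Δl = 40.26; W sinα = 28.1
Slice 3: Δl = 1.6/cos37.4° = 2.014 m; N'_3 = 24·cos37.4° − 1·2.014 = 17.1; c'Δl = 32.02; W sinα = 14.6
Σc'Δl = 96.2 kN/m; ΣN' = 82.5 kN/m; ΣW sinα = 43.5 kN/m
Resisting = 96.2 + 82.5·tan30.0° = 96.2 + 47.6 = 143.8 kN/m
FS = 143.8 / 43.5 = 3.306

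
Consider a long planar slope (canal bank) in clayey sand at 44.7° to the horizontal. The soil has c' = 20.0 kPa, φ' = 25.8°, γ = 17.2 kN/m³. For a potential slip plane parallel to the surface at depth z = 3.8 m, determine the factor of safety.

FS = 1.10

For an infinite slope with a slip plane parallel to the surface (no pore pressure): FS = [c' + γz cos²β tanφ'] / [γz sinβ cosβ].
γz = 17.2·3.8 = 65.36 kN/m²
Numerator = 20.0 + 65.36·cos²44.7°·tan25.8° = 20.0 + 65.36·0.5052·0.4834 = 35.964 kPa
Denominator = 65.36·sin44.7°·cos44.7° = 65.36·0.7034·0.7108 = 32.678 kPa
FS = 35.964 / 32.678 = 1.101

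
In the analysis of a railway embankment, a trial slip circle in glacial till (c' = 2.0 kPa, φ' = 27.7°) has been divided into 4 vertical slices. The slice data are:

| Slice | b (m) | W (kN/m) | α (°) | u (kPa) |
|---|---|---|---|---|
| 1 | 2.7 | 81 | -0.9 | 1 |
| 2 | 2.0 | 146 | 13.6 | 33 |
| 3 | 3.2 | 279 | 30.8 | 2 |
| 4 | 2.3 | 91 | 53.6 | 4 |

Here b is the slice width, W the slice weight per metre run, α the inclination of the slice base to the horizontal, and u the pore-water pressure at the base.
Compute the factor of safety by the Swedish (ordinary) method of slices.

FS = 0.99

Ordinary method of slices: FS = Σ[c'·Δl_i + (W_i cosα_i − u_i·Δl_i)·tanφ'] / Σ W_i sinα_i, with Δl_i = b_i / cosα_i.
Slice 1: Δl = 2.7/cos(-0.9°) = 2.700 m; N'_1 = 81·cos(-0.9°) − 1·2.700 = 78.3; c'Δl = 5.40; W sinα = -1.3
Slice 2: Δl = 2.0/cos13.6° = 2.058 m; N'_2 = 146·cos13.6° − 33·2.058 = 74.0; c'Δl = 4.12; W sinα = 34.3
Slice 3: Δl = 3.2/cos30.8° = 3.725 m; N'_3 = 279·cos30.8° − 2·3.725 = 232.2; c'Δl = 7.45; W sinα = 142.9
Slice 4: Δl = 2.3/cos53.6° = 3.876 m; N'_4 = 91·cos53.6° − 4·3.876 = 38.5; c'Δl = 7.75; W sinα = 73.2
Σc'Δl = 24.7 kN/m; ΣN' = 423.0 kN/m; ΣW sinα = 249.2 kN/m
Resisting = 24.7 + 423.0·tan27.7° = 24.7 + 222.1 = 246.8 kN/m
FS = 246.8 / 249.2 = 0.990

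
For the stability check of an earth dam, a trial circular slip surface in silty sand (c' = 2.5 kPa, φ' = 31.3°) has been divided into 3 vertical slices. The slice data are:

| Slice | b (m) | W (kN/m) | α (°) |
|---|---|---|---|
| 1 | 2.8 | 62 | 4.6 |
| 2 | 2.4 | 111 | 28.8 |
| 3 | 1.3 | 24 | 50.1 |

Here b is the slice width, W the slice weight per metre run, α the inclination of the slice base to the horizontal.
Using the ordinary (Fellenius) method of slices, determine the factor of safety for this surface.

Ordinary method of slices: FS = Σ[c'·Δl_i + (W_i cosα_i)·tanφ'] / Σ W_i sinα_i, with Δl_i = b_i / cosα_i.
Slice 1: Δl = 2.8/cos4.6° = 2.809 m; N'_1 = 62·cos4.6° = 61.8; c'Δl = 7.02; W sinα = 5.0
Slice 2: Δl = 2.4/cos28.8° = 2.739 m; N'_2 = 111·cos28.8° = 97.3; c'Δl = 6.85; W sinα = 53.5
Slice 3: Δl = 1.3/cos50.1° = 2.027 m; N'_3 = 24·cos50.1° = 15.4; c'Δl = 5.07; W sinα = 18.4
Σc'Δl = 18.9 kN/m; ΣN' = 174.5 kN/m; ΣW sinα = 76.9 kN/m
Resisting = 18.9 + 174.5·tan31.3° = 18.9 + 106.1 = 125.0 kN/m
FS = 125.0 / 76.9 = 1.627

FS = 1.63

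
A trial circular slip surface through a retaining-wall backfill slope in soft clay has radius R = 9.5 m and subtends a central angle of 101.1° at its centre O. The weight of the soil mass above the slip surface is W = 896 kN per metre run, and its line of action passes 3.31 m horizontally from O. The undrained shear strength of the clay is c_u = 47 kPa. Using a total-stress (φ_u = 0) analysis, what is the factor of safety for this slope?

Taking moments about the centre O, the resisting moment is provided by the undrained shear strength acting along the arc:
Arc length L_a = R·θ = 9.5·(101.1°·π/180) = 9.5·1.7645 = 16.76 m
M_R = c_u·L_a·R = 47·16.76·9.5 = 7484.7 kN·m/m
M_D = W·d = 896·3.31 = 2965.8 kN·m/m
FS = M_R / M_D = 7484.7 / 2965.8 = 2.524

FS = 2.52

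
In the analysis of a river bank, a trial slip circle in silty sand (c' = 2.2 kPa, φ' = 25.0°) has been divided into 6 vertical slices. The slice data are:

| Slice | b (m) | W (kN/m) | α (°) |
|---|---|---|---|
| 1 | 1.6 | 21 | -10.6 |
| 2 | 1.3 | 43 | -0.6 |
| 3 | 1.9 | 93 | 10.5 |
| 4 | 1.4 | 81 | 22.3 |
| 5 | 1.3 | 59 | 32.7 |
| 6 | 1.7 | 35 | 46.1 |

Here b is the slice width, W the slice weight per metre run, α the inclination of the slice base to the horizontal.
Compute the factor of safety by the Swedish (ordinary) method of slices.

FS = 1.64

Ordinary method of slices: FS = Σ[c'·Δl_i + (W_i cosα_i)·tanφ'] / Σ W_i sinα_i, with Δl_i = b_i / cosα_i.
Slice 1: Δl = 1.6/cos(-10.6°) = 1.628 m; N'_1 = 21·cos(-10.6°) = 20.6; c'Δl = 3.58; W sinα = -3.9
Slice 2: Δl = 1.3/cos(-0.6°) = 1.300 m; N'_2 = 43·cos(-0.6°) = 43.0; c'Δl = 2.86; W sinα = -0.5
Slice 3: Δl = 1.9/cos10.5° = 1.932 m; N'_3 = 93·cos10.5° = 91.4; c'Δl = 4.25; W sinα = 16.9
Slice 4: Δl = 1.4/cos22.3° = 1.513 m; N'_4 = 81·cos22.3° = 74.9; c'Δl = 3.33; W sinα = 30.7
Slice 5: Δl = 1.3/cos32.7° = 1.545 m; N'_5 = 59·cos32.7° = 49.6; c'Δl = 3.40; W sinα = 31.9
Slice 6: Δl = 1.7/cos46.1° = 2.452 m; N'_6 = 35·cos46.1° = 24.3; c'Δl = 5.39; W sinα = 25.2
Σc'Δl = 22.8 kN/m; ΣN' = 303.9 kN/m; ΣW sinα = 100.5 kN/m
Resisting = 22.8 + 303.9·tan25.0° = 22.8 + 141.7 = 164.5 kN/m
FS = 164.5 / 100.5 = 1.638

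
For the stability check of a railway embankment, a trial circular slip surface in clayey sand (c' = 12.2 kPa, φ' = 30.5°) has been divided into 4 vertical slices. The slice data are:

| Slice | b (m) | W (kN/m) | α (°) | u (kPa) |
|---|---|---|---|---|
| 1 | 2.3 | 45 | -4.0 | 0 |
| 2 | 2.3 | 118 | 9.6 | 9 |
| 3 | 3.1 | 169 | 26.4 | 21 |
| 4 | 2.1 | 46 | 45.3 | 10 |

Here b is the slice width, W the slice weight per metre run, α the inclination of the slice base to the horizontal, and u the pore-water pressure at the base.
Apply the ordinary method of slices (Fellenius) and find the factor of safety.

Ordinary method of slices: FS = Σ[c'·Δl_i + (W_i cosα_i − u_i·Δl_i)·tanφ'] / Σ W_i sinα_i, with Δl_i = b_i / cosα_i.
Slice 1: Δl = 2.3/cos(-4.0°) = 2.306 m; N'_1 = 45·cos(-4.0°) − 0·2.306 = 44.9; c'Δl = 28.13; W sinα = -3.1
Slice 2: Δl = 2.3/cos9.6° = 2.333 m; N'_2 = 118·cos9.6° − 9·2.333 = 95.4; c'Δl = 28.46; W sinα = 19.7
Slice 3: Δl = 3.1/cos26.4° = 3.461 m; N'_3 = 169·cos26.4° − 21·3.461 = 78.7; c'Δl = 42.22; W sinα = 75.1
Slice 4: Δl = 2.1/cos45.3° = 2.986 m; N'_4 = 46·cos45.3° − 10·2.986 = 2.5; c'Δl = 36.42; W sinα = 32.7
Σc'Δl = 135.2 kN/m; ΣN' = 221.4 kN/m; ΣW sinα = 124.4 kN/m
Resisting = 135.2 + 221.4·tan30.5° = 135.2 + 130.4 = 265.7 kN/m
FS = 265.7 / 124.4 = 2.136

FS = 2.14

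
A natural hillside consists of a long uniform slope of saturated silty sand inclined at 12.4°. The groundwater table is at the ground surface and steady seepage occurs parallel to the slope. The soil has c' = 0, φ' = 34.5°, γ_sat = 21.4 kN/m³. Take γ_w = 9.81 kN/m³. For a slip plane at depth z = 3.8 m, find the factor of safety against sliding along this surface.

With seepage parallel to the slope and the water table at the surface, the effective normal stress on the slip plane uses the buoyant unit weight γ' = γ_sat − γ_w while the driving shear stress uses γ_sat:
FS = [c' + γ' z cos²β tanφ'] / [γ_sat z sinβ cosβ]
(For c' = 0 this reduces to FS = (γ'/γ_sat)·tanφ'/tanβ.)
γ' = 21.4 − 9.81 = 11.59 kN/m³
Numerator = 0.0 + 11.59·3.8·cos²12.4°·tan34.5° = 0.0 + 11.59·3.8·0.9539·0.6873 = 28.873 kPa
Denominator = 21.4·3.8·sin12.4°·cos12.4° = 21.4·3.8·0.2147·0.9767 = 17.055 kPa
FS = 28.873 / 17.055 = 1.693

FS = 1.69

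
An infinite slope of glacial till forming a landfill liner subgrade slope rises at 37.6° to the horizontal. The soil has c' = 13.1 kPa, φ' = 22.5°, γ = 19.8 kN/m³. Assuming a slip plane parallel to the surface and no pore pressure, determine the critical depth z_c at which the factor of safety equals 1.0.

Setting FS = 1.00 in FS = [c' + γz cos²β tanφ'] / [γz sinβ cosβ] and solving for z:
z = c' / [γ cosβ (FS·sinβ − cosβ·tanφ')]
  = 13.1 / [19.8·cos37.6°·(1.00·sin37.6° − cos37.6°·tan22.5°)]
  = 13.1 / [19.8·0.7923·(1.00·0.6101 − 0.7923·0.4142)]
  = 13.1 / 4.4233 = 2.962 m

z_c = 2.96 m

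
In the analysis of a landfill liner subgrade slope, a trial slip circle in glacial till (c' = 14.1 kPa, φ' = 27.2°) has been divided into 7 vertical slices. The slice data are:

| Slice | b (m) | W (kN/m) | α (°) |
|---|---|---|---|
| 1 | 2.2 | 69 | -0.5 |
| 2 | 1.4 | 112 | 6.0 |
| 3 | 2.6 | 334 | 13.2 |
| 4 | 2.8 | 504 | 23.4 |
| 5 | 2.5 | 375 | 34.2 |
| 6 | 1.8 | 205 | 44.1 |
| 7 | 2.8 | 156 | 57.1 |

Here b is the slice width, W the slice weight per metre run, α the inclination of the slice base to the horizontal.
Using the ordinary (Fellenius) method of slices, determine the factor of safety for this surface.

Ordinary method of slices: FS = Σ[c'·Δl_i + (W_i cosα_i)·tanφ'] / Σ W_i sinα_i, with Δl_i = b_i / cosα_i.
Slice 1: Δl = 2.2/cos(-0.5°) = 2.200 m; N'_1 = 69·cos(-0.5°) = 69.0; c'Δl = 31.02; W sinα = -0.6
Slice 2: Δl = 1.4/cos6.0° = 1.408 m; N'_2 = 112·cos6.0° = 111.4; c'Δl = 19.85; W sinα = 11.7
Slice 3: Δl = 2.6/cos13.2° = 2.671 m; N'_3 = 334·cos13.2° = 325.2; c'Δl = 37.65; W sinα = 76.3
Slice 4: Δl = 2.8/cos23.4° = 3.051 m; N'_4 = 504·cos23.4° = 462.5; c'Δl = 43.02; W sinα = 200.2
Slice 5: Δl = 2.5/cos34.2° = 3.023 m; N'_5 = 375·cos34.2° = 310.2; c'Δl = 42.62; W sinα = 210.8
Slice 6: Δl = 1.8/cos44.1° = 2.507 m; N'_6 = 205·cos44.1° = 147.2; c'Δl = 35.34; W sinα = 142.7
Slice 7: Δl = 2.8/cos57.1° = 5.155 m; N'_7 = 156·cos57.1° = 84.7; c'Δl = 72.68; W sinα = 131.0
Σc'Δl = 282.2 kN/m; ΣN' = 1510.2 kN/m; ΣW sinα = 772.0 kN/m
Resisting = 282.2 + 1510.2·tan27.2° = 282.2 + 776.1 = 1058.3 kN/m
FS = 1058.3 / 772.0 = 1.371

FS = 1.37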